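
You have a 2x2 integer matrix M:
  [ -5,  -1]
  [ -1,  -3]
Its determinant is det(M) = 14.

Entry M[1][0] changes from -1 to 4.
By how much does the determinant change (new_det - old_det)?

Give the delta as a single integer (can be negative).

Cofactor C_10 = 1
Entry delta = 4 - -1 = 5
Det delta = entry_delta * cofactor = 5 * 1 = 5

Answer: 5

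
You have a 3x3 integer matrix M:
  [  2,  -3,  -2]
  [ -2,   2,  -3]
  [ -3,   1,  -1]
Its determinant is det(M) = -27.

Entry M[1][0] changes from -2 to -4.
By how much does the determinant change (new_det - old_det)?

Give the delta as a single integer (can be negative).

Cofactor C_10 = -5
Entry delta = -4 - -2 = -2
Det delta = entry_delta * cofactor = -2 * -5 = 10

Answer: 10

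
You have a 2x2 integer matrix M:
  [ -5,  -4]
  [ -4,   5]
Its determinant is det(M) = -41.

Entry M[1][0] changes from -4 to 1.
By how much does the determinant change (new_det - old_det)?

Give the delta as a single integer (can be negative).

Cofactor C_10 = 4
Entry delta = 1 - -4 = 5
Det delta = entry_delta * cofactor = 5 * 4 = 20

Answer: 20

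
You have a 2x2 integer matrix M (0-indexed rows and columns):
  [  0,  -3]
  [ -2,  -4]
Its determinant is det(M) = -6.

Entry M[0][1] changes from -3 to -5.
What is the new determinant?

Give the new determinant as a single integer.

det is linear in row 0: changing M[0][1] by delta changes det by delta * cofactor(0,1).
Cofactor C_01 = (-1)^(0+1) * minor(0,1) = 2
Entry delta = -5 - -3 = -2
Det delta = -2 * 2 = -4
New det = -6 + -4 = -10

Answer: -10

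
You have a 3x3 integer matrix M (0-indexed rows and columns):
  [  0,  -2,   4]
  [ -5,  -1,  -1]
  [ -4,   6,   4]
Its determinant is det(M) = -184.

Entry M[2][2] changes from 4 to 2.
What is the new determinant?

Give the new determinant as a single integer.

det is linear in row 2: changing M[2][2] by delta changes det by delta * cofactor(2,2).
Cofactor C_22 = (-1)^(2+2) * minor(2,2) = -10
Entry delta = 2 - 4 = -2
Det delta = -2 * -10 = 20
New det = -184 + 20 = -164

Answer: -164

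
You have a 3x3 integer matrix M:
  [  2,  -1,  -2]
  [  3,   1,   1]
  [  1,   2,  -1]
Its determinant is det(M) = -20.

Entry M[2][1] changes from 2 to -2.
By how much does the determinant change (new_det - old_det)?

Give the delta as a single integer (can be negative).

Answer: 32

Derivation:
Cofactor C_21 = -8
Entry delta = -2 - 2 = -4
Det delta = entry_delta * cofactor = -4 * -8 = 32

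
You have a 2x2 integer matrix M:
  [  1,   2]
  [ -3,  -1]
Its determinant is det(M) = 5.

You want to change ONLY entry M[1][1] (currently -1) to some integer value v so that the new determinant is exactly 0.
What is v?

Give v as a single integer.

Answer: -6

Derivation:
det is linear in entry M[1][1]: det = old_det + (v - -1) * C_11
Cofactor C_11 = 1
Want det = 0: 5 + (v - -1) * 1 = 0
  (v - -1) = -5 / 1 = -5
  v = -1 + (-5) = -6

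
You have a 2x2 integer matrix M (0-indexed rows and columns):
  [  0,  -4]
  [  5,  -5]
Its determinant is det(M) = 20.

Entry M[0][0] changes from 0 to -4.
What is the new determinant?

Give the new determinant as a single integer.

det is linear in row 0: changing M[0][0] by delta changes det by delta * cofactor(0,0).
Cofactor C_00 = (-1)^(0+0) * minor(0,0) = -5
Entry delta = -4 - 0 = -4
Det delta = -4 * -5 = 20
New det = 20 + 20 = 40

Answer: 40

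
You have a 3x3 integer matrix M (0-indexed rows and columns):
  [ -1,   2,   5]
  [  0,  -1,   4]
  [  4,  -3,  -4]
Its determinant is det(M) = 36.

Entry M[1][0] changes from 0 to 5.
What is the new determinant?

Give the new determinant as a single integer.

det is linear in row 1: changing M[1][0] by delta changes det by delta * cofactor(1,0).
Cofactor C_10 = (-1)^(1+0) * minor(1,0) = -7
Entry delta = 5 - 0 = 5
Det delta = 5 * -7 = -35
New det = 36 + -35 = 1

Answer: 1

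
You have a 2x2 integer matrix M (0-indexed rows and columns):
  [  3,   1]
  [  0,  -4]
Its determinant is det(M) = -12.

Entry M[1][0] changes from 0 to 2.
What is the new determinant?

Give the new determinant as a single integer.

Answer: -14

Derivation:
det is linear in row 1: changing M[1][0] by delta changes det by delta * cofactor(1,0).
Cofactor C_10 = (-1)^(1+0) * minor(1,0) = -1
Entry delta = 2 - 0 = 2
Det delta = 2 * -1 = -2
New det = -12 + -2 = -14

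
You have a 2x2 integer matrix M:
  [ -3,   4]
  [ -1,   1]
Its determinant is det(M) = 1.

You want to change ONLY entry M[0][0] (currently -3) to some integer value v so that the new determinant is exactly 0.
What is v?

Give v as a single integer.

Answer: -4

Derivation:
det is linear in entry M[0][0]: det = old_det + (v - -3) * C_00
Cofactor C_00 = 1
Want det = 0: 1 + (v - -3) * 1 = 0
  (v - -3) = -1 / 1 = -1
  v = -3 + (-1) = -4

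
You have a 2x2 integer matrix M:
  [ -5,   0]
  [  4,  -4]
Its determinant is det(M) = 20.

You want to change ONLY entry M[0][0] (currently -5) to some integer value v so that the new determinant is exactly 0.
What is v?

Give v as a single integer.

det is linear in entry M[0][0]: det = old_det + (v - -5) * C_00
Cofactor C_00 = -4
Want det = 0: 20 + (v - -5) * -4 = 0
  (v - -5) = -20 / -4 = 5
  v = -5 + (5) = 0

Answer: 0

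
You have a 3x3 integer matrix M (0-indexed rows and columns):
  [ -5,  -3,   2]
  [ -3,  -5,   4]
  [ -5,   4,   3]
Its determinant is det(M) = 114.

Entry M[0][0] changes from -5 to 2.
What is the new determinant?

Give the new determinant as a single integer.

Answer: -103

Derivation:
det is linear in row 0: changing M[0][0] by delta changes det by delta * cofactor(0,0).
Cofactor C_00 = (-1)^(0+0) * minor(0,0) = -31
Entry delta = 2 - -5 = 7
Det delta = 7 * -31 = -217
New det = 114 + -217 = -103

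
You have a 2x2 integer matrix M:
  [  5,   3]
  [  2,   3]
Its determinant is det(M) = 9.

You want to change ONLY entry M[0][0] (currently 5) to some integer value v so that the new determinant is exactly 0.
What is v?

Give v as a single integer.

Answer: 2

Derivation:
det is linear in entry M[0][0]: det = old_det + (v - 5) * C_00
Cofactor C_00 = 3
Want det = 0: 9 + (v - 5) * 3 = 0
  (v - 5) = -9 / 3 = -3
  v = 5 + (-3) = 2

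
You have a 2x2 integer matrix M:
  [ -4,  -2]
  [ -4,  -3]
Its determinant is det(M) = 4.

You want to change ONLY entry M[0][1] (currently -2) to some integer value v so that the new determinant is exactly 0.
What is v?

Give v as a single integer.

det is linear in entry M[0][1]: det = old_det + (v - -2) * C_01
Cofactor C_01 = 4
Want det = 0: 4 + (v - -2) * 4 = 0
  (v - -2) = -4 / 4 = -1
  v = -2 + (-1) = -3

Answer: -3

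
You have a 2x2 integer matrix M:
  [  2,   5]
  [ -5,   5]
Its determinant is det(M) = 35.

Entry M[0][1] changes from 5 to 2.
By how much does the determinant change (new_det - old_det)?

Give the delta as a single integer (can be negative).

Answer: -15

Derivation:
Cofactor C_01 = 5
Entry delta = 2 - 5 = -3
Det delta = entry_delta * cofactor = -3 * 5 = -15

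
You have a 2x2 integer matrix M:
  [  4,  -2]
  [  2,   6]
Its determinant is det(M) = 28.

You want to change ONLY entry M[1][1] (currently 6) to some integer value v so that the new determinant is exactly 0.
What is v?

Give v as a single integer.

Answer: -1

Derivation:
det is linear in entry M[1][1]: det = old_det + (v - 6) * C_11
Cofactor C_11 = 4
Want det = 0: 28 + (v - 6) * 4 = 0
  (v - 6) = -28 / 4 = -7
  v = 6 + (-7) = -1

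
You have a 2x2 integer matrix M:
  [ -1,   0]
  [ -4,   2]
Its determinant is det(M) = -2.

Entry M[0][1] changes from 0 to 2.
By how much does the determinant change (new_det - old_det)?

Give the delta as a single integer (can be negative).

Cofactor C_01 = 4
Entry delta = 2 - 0 = 2
Det delta = entry_delta * cofactor = 2 * 4 = 8

Answer: 8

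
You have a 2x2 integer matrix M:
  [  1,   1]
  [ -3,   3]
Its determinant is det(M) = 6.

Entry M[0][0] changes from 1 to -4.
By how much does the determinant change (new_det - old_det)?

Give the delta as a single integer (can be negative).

Cofactor C_00 = 3
Entry delta = -4 - 1 = -5
Det delta = entry_delta * cofactor = -5 * 3 = -15

Answer: -15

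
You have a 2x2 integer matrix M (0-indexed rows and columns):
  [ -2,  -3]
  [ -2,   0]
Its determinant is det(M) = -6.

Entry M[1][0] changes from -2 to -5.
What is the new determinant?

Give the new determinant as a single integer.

Answer: -15

Derivation:
det is linear in row 1: changing M[1][0] by delta changes det by delta * cofactor(1,0).
Cofactor C_10 = (-1)^(1+0) * minor(1,0) = 3
Entry delta = -5 - -2 = -3
Det delta = -3 * 3 = -9
New det = -6 + -9 = -15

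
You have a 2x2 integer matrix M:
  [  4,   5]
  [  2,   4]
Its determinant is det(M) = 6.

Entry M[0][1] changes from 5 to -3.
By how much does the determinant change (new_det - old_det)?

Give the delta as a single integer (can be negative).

Answer: 16

Derivation:
Cofactor C_01 = -2
Entry delta = -3 - 5 = -8
Det delta = entry_delta * cofactor = -8 * -2 = 16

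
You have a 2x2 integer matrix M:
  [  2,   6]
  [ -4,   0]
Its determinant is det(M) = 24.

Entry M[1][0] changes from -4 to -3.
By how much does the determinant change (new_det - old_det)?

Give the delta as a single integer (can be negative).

Answer: -6

Derivation:
Cofactor C_10 = -6
Entry delta = -3 - -4 = 1
Det delta = entry_delta * cofactor = 1 * -6 = -6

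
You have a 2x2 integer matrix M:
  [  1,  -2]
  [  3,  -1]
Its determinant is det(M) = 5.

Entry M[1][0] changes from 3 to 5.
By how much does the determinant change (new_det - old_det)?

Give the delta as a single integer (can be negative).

Answer: 4

Derivation:
Cofactor C_10 = 2
Entry delta = 5 - 3 = 2
Det delta = entry_delta * cofactor = 2 * 2 = 4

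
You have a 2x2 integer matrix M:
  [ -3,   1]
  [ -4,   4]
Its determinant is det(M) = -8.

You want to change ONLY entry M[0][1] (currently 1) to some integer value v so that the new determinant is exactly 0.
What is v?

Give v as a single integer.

Answer: 3

Derivation:
det is linear in entry M[0][1]: det = old_det + (v - 1) * C_01
Cofactor C_01 = 4
Want det = 0: -8 + (v - 1) * 4 = 0
  (v - 1) = 8 / 4 = 2
  v = 1 + (2) = 3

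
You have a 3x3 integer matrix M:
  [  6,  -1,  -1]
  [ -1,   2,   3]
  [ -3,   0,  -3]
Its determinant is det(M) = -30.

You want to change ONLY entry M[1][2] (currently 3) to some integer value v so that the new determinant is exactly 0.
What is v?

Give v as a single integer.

Answer: 13

Derivation:
det is linear in entry M[1][2]: det = old_det + (v - 3) * C_12
Cofactor C_12 = 3
Want det = 0: -30 + (v - 3) * 3 = 0
  (v - 3) = 30 / 3 = 10
  v = 3 + (10) = 13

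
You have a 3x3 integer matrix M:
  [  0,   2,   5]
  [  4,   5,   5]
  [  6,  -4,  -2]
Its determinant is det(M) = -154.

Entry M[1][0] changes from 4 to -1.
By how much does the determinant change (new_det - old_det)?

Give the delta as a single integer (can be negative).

Answer: 80

Derivation:
Cofactor C_10 = -16
Entry delta = -1 - 4 = -5
Det delta = entry_delta * cofactor = -5 * -16 = 80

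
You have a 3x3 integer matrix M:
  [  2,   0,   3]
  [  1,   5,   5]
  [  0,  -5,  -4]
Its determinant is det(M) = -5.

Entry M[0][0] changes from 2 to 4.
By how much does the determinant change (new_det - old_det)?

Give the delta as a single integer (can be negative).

Cofactor C_00 = 5
Entry delta = 4 - 2 = 2
Det delta = entry_delta * cofactor = 2 * 5 = 10

Answer: 10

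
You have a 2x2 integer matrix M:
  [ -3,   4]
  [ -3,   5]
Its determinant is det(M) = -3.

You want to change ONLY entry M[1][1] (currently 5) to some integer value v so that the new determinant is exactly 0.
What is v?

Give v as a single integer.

Answer: 4

Derivation:
det is linear in entry M[1][1]: det = old_det + (v - 5) * C_11
Cofactor C_11 = -3
Want det = 0: -3 + (v - 5) * -3 = 0
  (v - 5) = 3 / -3 = -1
  v = 5 + (-1) = 4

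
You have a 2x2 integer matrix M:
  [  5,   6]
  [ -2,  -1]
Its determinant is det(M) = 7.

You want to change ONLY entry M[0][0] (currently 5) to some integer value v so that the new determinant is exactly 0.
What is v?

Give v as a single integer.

Answer: 12

Derivation:
det is linear in entry M[0][0]: det = old_det + (v - 5) * C_00
Cofactor C_00 = -1
Want det = 0: 7 + (v - 5) * -1 = 0
  (v - 5) = -7 / -1 = 7
  v = 5 + (7) = 12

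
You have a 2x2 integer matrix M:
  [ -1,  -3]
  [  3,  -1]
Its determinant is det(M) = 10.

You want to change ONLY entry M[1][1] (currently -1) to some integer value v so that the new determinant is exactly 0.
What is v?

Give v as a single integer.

det is linear in entry M[1][1]: det = old_det + (v - -1) * C_11
Cofactor C_11 = -1
Want det = 0: 10 + (v - -1) * -1 = 0
  (v - -1) = -10 / -1 = 10
  v = -1 + (10) = 9

Answer: 9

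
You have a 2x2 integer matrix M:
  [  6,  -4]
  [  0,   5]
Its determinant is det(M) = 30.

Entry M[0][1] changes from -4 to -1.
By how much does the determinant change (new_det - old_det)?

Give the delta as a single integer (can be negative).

Answer: 0

Derivation:
Cofactor C_01 = 0
Entry delta = -1 - -4 = 3
Det delta = entry_delta * cofactor = 3 * 0 = 0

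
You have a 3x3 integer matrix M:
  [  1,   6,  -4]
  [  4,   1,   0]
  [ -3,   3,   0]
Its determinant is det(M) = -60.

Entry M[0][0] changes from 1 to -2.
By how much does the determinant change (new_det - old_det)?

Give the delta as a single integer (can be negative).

Cofactor C_00 = 0
Entry delta = -2 - 1 = -3
Det delta = entry_delta * cofactor = -3 * 0 = 0

Answer: 0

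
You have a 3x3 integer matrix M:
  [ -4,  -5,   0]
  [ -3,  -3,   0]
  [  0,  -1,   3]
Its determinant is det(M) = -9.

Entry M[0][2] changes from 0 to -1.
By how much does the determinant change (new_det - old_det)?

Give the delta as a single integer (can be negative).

Answer: -3

Derivation:
Cofactor C_02 = 3
Entry delta = -1 - 0 = -1
Det delta = entry_delta * cofactor = -1 * 3 = -3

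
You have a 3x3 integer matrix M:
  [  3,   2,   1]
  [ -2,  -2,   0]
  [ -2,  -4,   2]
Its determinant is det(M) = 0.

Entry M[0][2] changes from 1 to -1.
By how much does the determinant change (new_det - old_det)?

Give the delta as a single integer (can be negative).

Cofactor C_02 = 4
Entry delta = -1 - 1 = -2
Det delta = entry_delta * cofactor = -2 * 4 = -8

Answer: -8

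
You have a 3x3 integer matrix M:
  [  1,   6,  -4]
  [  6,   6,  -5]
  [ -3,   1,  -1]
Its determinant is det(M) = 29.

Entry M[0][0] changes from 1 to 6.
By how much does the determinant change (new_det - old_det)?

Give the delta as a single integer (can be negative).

Answer: -5

Derivation:
Cofactor C_00 = -1
Entry delta = 6 - 1 = 5
Det delta = entry_delta * cofactor = 5 * -1 = -5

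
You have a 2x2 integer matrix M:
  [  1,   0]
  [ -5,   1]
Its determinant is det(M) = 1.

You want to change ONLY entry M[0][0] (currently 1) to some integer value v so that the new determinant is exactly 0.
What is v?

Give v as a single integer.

Answer: 0

Derivation:
det is linear in entry M[0][0]: det = old_det + (v - 1) * C_00
Cofactor C_00 = 1
Want det = 0: 1 + (v - 1) * 1 = 0
  (v - 1) = -1 / 1 = -1
  v = 1 + (-1) = 0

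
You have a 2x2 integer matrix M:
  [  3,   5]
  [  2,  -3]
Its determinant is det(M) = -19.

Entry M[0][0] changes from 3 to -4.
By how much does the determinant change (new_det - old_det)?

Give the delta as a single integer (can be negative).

Answer: 21

Derivation:
Cofactor C_00 = -3
Entry delta = -4 - 3 = -7
Det delta = entry_delta * cofactor = -7 * -3 = 21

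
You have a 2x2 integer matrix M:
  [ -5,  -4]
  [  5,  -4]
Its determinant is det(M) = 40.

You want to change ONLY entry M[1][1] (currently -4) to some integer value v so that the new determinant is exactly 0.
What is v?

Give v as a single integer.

Answer: 4

Derivation:
det is linear in entry M[1][1]: det = old_det + (v - -4) * C_11
Cofactor C_11 = -5
Want det = 0: 40 + (v - -4) * -5 = 0
  (v - -4) = -40 / -5 = 8
  v = -4 + (8) = 4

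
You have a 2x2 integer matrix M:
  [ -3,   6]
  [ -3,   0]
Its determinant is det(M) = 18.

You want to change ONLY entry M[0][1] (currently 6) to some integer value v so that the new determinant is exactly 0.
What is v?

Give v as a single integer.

Answer: 0

Derivation:
det is linear in entry M[0][1]: det = old_det + (v - 6) * C_01
Cofactor C_01 = 3
Want det = 0: 18 + (v - 6) * 3 = 0
  (v - 6) = -18 / 3 = -6
  v = 6 + (-6) = 0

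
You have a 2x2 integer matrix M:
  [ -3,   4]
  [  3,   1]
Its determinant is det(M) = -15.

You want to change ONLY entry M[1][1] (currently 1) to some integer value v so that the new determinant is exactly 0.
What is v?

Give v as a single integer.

Answer: -4

Derivation:
det is linear in entry M[1][1]: det = old_det + (v - 1) * C_11
Cofactor C_11 = -3
Want det = 0: -15 + (v - 1) * -3 = 0
  (v - 1) = 15 / -3 = -5
  v = 1 + (-5) = -4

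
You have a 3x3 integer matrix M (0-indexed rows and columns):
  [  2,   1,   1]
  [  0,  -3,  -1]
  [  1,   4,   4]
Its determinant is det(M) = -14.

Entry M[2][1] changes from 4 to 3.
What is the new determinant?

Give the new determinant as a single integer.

det is linear in row 2: changing M[2][1] by delta changes det by delta * cofactor(2,1).
Cofactor C_21 = (-1)^(2+1) * minor(2,1) = 2
Entry delta = 3 - 4 = -1
Det delta = -1 * 2 = -2
New det = -14 + -2 = -16

Answer: -16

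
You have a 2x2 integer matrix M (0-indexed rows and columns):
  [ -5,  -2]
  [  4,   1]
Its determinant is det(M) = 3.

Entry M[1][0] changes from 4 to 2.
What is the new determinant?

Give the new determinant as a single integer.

det is linear in row 1: changing M[1][0] by delta changes det by delta * cofactor(1,0).
Cofactor C_10 = (-1)^(1+0) * minor(1,0) = 2
Entry delta = 2 - 4 = -2
Det delta = -2 * 2 = -4
New det = 3 + -4 = -1

Answer: -1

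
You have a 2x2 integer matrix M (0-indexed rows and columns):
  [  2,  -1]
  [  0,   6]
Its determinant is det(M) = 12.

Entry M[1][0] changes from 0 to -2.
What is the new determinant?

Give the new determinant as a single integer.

Answer: 10

Derivation:
det is linear in row 1: changing M[1][0] by delta changes det by delta * cofactor(1,0).
Cofactor C_10 = (-1)^(1+0) * minor(1,0) = 1
Entry delta = -2 - 0 = -2
Det delta = -2 * 1 = -2
New det = 12 + -2 = 10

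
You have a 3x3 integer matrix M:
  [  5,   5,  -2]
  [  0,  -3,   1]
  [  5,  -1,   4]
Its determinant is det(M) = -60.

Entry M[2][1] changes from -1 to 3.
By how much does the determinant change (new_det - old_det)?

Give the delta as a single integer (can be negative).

Cofactor C_21 = -5
Entry delta = 3 - -1 = 4
Det delta = entry_delta * cofactor = 4 * -5 = -20

Answer: -20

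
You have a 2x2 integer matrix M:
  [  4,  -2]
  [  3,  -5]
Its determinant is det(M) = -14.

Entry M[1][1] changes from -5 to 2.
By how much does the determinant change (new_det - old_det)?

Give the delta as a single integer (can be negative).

Answer: 28

Derivation:
Cofactor C_11 = 4
Entry delta = 2 - -5 = 7
Det delta = entry_delta * cofactor = 7 * 4 = 28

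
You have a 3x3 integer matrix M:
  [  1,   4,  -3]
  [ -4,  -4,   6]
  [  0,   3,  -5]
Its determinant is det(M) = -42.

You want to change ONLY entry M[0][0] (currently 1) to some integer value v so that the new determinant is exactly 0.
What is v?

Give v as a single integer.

Answer: 22

Derivation:
det is linear in entry M[0][0]: det = old_det + (v - 1) * C_00
Cofactor C_00 = 2
Want det = 0: -42 + (v - 1) * 2 = 0
  (v - 1) = 42 / 2 = 21
  v = 1 + (21) = 22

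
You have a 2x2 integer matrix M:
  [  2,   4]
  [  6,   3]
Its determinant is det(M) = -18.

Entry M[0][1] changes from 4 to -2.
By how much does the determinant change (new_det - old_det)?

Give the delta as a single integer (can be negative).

Cofactor C_01 = -6
Entry delta = -2 - 4 = -6
Det delta = entry_delta * cofactor = -6 * -6 = 36

Answer: 36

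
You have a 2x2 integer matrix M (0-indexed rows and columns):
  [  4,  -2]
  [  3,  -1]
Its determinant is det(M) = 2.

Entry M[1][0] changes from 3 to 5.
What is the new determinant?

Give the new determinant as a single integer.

Answer: 6

Derivation:
det is linear in row 1: changing M[1][0] by delta changes det by delta * cofactor(1,0).
Cofactor C_10 = (-1)^(1+0) * minor(1,0) = 2
Entry delta = 5 - 3 = 2
Det delta = 2 * 2 = 4
New det = 2 + 4 = 6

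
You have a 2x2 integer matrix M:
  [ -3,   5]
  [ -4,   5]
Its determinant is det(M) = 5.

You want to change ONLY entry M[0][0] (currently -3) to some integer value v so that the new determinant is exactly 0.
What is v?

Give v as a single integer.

Answer: -4

Derivation:
det is linear in entry M[0][0]: det = old_det + (v - -3) * C_00
Cofactor C_00 = 5
Want det = 0: 5 + (v - -3) * 5 = 0
  (v - -3) = -5 / 5 = -1
  v = -3 + (-1) = -4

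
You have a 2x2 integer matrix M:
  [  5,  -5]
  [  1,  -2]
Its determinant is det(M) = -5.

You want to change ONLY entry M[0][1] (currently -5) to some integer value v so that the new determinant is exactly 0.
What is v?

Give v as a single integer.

det is linear in entry M[0][1]: det = old_det + (v - -5) * C_01
Cofactor C_01 = -1
Want det = 0: -5 + (v - -5) * -1 = 0
  (v - -5) = 5 / -1 = -5
  v = -5 + (-5) = -10

Answer: -10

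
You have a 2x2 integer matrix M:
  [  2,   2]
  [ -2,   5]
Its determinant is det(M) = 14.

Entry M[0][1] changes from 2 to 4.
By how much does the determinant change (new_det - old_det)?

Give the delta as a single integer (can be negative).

Answer: 4

Derivation:
Cofactor C_01 = 2
Entry delta = 4 - 2 = 2
Det delta = entry_delta * cofactor = 2 * 2 = 4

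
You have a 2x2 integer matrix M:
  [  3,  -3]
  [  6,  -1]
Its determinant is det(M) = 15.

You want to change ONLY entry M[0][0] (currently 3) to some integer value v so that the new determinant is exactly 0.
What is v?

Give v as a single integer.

det is linear in entry M[0][0]: det = old_det + (v - 3) * C_00
Cofactor C_00 = -1
Want det = 0: 15 + (v - 3) * -1 = 0
  (v - 3) = -15 / -1 = 15
  v = 3 + (15) = 18

Answer: 18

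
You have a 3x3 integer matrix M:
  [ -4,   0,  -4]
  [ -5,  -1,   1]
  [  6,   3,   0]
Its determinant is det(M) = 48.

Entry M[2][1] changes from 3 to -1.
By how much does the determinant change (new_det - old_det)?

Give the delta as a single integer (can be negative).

Answer: -96

Derivation:
Cofactor C_21 = 24
Entry delta = -1 - 3 = -4
Det delta = entry_delta * cofactor = -4 * 24 = -96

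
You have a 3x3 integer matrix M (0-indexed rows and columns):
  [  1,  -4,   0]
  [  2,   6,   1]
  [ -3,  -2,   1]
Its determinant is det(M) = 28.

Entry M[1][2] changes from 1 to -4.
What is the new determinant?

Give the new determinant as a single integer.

det is linear in row 1: changing M[1][2] by delta changes det by delta * cofactor(1,2).
Cofactor C_12 = (-1)^(1+2) * minor(1,2) = 14
Entry delta = -4 - 1 = -5
Det delta = -5 * 14 = -70
New det = 28 + -70 = -42

Answer: -42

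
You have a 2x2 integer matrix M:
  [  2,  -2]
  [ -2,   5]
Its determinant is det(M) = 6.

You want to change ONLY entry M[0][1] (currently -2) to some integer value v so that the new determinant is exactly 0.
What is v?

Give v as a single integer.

det is linear in entry M[0][1]: det = old_det + (v - -2) * C_01
Cofactor C_01 = 2
Want det = 0: 6 + (v - -2) * 2 = 0
  (v - -2) = -6 / 2 = -3
  v = -2 + (-3) = -5

Answer: -5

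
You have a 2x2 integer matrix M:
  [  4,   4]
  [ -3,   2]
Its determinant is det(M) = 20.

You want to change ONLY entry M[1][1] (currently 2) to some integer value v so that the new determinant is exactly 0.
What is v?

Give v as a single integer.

det is linear in entry M[1][1]: det = old_det + (v - 2) * C_11
Cofactor C_11 = 4
Want det = 0: 20 + (v - 2) * 4 = 0
  (v - 2) = -20 / 4 = -5
  v = 2 + (-5) = -3

Answer: -3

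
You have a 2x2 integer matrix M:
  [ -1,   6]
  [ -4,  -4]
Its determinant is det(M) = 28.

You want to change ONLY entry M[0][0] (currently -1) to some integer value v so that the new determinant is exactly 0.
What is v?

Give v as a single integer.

Answer: 6

Derivation:
det is linear in entry M[0][0]: det = old_det + (v - -1) * C_00
Cofactor C_00 = -4
Want det = 0: 28 + (v - -1) * -4 = 0
  (v - -1) = -28 / -4 = 7
  v = -1 + (7) = 6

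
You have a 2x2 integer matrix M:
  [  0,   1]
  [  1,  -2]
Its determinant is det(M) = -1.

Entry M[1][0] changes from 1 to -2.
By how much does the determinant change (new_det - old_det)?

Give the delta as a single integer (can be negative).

Cofactor C_10 = -1
Entry delta = -2 - 1 = -3
Det delta = entry_delta * cofactor = -3 * -1 = 3

Answer: 3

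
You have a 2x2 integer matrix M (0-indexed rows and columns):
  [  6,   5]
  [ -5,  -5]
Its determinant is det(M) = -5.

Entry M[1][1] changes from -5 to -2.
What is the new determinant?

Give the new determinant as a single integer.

Answer: 13

Derivation:
det is linear in row 1: changing M[1][1] by delta changes det by delta * cofactor(1,1).
Cofactor C_11 = (-1)^(1+1) * minor(1,1) = 6
Entry delta = -2 - -5 = 3
Det delta = 3 * 6 = 18
New det = -5 + 18 = 13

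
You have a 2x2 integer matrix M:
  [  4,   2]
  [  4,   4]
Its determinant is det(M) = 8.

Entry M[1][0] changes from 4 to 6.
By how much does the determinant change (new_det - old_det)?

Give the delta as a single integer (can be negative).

Answer: -4

Derivation:
Cofactor C_10 = -2
Entry delta = 6 - 4 = 2
Det delta = entry_delta * cofactor = 2 * -2 = -4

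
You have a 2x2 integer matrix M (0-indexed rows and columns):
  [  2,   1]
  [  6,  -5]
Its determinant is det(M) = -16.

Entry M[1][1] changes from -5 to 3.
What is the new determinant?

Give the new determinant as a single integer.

det is linear in row 1: changing M[1][1] by delta changes det by delta * cofactor(1,1).
Cofactor C_11 = (-1)^(1+1) * minor(1,1) = 2
Entry delta = 3 - -5 = 8
Det delta = 8 * 2 = 16
New det = -16 + 16 = 0

Answer: 0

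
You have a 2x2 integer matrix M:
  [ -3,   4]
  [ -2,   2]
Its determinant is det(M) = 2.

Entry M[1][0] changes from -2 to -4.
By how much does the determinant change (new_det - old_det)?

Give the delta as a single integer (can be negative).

Answer: 8

Derivation:
Cofactor C_10 = -4
Entry delta = -4 - -2 = -2
Det delta = entry_delta * cofactor = -2 * -4 = 8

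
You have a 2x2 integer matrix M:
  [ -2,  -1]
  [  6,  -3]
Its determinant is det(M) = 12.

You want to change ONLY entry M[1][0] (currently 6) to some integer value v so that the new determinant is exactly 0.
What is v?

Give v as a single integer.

Answer: -6

Derivation:
det is linear in entry M[1][0]: det = old_det + (v - 6) * C_10
Cofactor C_10 = 1
Want det = 0: 12 + (v - 6) * 1 = 0
  (v - 6) = -12 / 1 = -12
  v = 6 + (-12) = -6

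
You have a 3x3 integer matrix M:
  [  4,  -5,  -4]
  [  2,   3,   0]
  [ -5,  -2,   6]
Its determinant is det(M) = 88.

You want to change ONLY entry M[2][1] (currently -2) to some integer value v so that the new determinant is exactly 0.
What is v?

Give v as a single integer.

det is linear in entry M[2][1]: det = old_det + (v - -2) * C_21
Cofactor C_21 = -8
Want det = 0: 88 + (v - -2) * -8 = 0
  (v - -2) = -88 / -8 = 11
  v = -2 + (11) = 9

Answer: 9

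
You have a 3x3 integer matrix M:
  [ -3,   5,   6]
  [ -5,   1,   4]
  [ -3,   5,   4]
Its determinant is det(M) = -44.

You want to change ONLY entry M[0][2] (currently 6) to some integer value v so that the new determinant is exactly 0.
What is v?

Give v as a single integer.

det is linear in entry M[0][2]: det = old_det + (v - 6) * C_02
Cofactor C_02 = -22
Want det = 0: -44 + (v - 6) * -22 = 0
  (v - 6) = 44 / -22 = -2
  v = 6 + (-2) = 4

Answer: 4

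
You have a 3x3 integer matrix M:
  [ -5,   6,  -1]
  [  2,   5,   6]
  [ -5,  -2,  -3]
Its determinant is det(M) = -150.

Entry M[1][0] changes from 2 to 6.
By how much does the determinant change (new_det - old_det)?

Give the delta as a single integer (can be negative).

Answer: 80

Derivation:
Cofactor C_10 = 20
Entry delta = 6 - 2 = 4
Det delta = entry_delta * cofactor = 4 * 20 = 80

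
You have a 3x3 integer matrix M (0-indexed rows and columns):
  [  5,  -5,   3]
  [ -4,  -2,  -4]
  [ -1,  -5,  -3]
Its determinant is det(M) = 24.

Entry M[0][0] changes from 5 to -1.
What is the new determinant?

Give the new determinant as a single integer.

Answer: 108

Derivation:
det is linear in row 0: changing M[0][0] by delta changes det by delta * cofactor(0,0).
Cofactor C_00 = (-1)^(0+0) * minor(0,0) = -14
Entry delta = -1 - 5 = -6
Det delta = -6 * -14 = 84
New det = 24 + 84 = 108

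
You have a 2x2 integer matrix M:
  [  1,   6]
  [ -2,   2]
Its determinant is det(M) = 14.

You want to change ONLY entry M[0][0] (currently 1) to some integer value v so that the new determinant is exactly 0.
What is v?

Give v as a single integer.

det is linear in entry M[0][0]: det = old_det + (v - 1) * C_00
Cofactor C_00 = 2
Want det = 0: 14 + (v - 1) * 2 = 0
  (v - 1) = -14 / 2 = -7
  v = 1 + (-7) = -6

Answer: -6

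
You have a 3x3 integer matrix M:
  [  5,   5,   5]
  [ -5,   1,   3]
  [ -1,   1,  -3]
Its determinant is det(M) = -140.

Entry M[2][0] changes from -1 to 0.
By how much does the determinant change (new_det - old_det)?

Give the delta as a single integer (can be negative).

Answer: 10

Derivation:
Cofactor C_20 = 10
Entry delta = 0 - -1 = 1
Det delta = entry_delta * cofactor = 1 * 10 = 10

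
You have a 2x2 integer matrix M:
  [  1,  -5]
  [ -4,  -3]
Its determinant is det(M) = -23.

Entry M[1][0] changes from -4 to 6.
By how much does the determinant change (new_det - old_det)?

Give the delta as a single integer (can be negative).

Cofactor C_10 = 5
Entry delta = 6 - -4 = 10
Det delta = entry_delta * cofactor = 10 * 5 = 50

Answer: 50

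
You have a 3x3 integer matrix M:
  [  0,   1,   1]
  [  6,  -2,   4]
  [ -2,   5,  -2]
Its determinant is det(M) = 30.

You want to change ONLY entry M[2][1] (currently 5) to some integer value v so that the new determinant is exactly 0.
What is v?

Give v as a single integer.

Answer: 0

Derivation:
det is linear in entry M[2][1]: det = old_det + (v - 5) * C_21
Cofactor C_21 = 6
Want det = 0: 30 + (v - 5) * 6 = 0
  (v - 5) = -30 / 6 = -5
  v = 5 + (-5) = 0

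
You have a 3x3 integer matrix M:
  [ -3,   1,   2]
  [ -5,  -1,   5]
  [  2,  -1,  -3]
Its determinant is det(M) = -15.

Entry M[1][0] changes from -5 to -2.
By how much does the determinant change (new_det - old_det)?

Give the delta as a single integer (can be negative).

Answer: 3

Derivation:
Cofactor C_10 = 1
Entry delta = -2 - -5 = 3
Det delta = entry_delta * cofactor = 3 * 1 = 3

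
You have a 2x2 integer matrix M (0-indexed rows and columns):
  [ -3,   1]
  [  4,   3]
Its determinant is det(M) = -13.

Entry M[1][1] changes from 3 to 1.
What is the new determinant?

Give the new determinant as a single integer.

Answer: -7

Derivation:
det is linear in row 1: changing M[1][1] by delta changes det by delta * cofactor(1,1).
Cofactor C_11 = (-1)^(1+1) * minor(1,1) = -3
Entry delta = 1 - 3 = -2
Det delta = -2 * -3 = 6
New det = -13 + 6 = -7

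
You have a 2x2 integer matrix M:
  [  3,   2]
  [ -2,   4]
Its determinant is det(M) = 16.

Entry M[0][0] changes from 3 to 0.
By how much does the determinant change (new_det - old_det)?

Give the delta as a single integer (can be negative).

Answer: -12

Derivation:
Cofactor C_00 = 4
Entry delta = 0 - 3 = -3
Det delta = entry_delta * cofactor = -3 * 4 = -12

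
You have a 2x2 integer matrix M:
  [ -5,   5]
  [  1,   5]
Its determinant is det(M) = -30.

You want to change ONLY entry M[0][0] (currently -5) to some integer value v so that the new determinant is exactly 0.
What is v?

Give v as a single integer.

Answer: 1

Derivation:
det is linear in entry M[0][0]: det = old_det + (v - -5) * C_00
Cofactor C_00 = 5
Want det = 0: -30 + (v - -5) * 5 = 0
  (v - -5) = 30 / 5 = 6
  v = -5 + (6) = 1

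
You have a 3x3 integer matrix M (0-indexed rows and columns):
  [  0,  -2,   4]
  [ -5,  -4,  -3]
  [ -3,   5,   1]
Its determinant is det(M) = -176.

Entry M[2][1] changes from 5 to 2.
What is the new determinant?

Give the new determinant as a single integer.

Answer: -116

Derivation:
det is linear in row 2: changing M[2][1] by delta changes det by delta * cofactor(2,1).
Cofactor C_21 = (-1)^(2+1) * minor(2,1) = -20
Entry delta = 2 - 5 = -3
Det delta = -3 * -20 = 60
New det = -176 + 60 = -116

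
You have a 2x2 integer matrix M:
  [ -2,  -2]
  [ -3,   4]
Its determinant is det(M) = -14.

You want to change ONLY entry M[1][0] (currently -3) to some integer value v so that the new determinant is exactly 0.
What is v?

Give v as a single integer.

Answer: 4

Derivation:
det is linear in entry M[1][0]: det = old_det + (v - -3) * C_10
Cofactor C_10 = 2
Want det = 0: -14 + (v - -3) * 2 = 0
  (v - -3) = 14 / 2 = 7
  v = -3 + (7) = 4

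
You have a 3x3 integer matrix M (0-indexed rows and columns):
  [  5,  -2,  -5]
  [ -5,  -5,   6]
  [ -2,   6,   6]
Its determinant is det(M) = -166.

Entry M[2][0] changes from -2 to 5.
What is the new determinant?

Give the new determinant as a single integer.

Answer: -425

Derivation:
det is linear in row 2: changing M[2][0] by delta changes det by delta * cofactor(2,0).
Cofactor C_20 = (-1)^(2+0) * minor(2,0) = -37
Entry delta = 5 - -2 = 7
Det delta = 7 * -37 = -259
New det = -166 + -259 = -425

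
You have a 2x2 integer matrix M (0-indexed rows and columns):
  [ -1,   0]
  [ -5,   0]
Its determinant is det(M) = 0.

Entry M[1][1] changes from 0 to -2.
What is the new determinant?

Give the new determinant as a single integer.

det is linear in row 1: changing M[1][1] by delta changes det by delta * cofactor(1,1).
Cofactor C_11 = (-1)^(1+1) * minor(1,1) = -1
Entry delta = -2 - 0 = -2
Det delta = -2 * -1 = 2
New det = 0 + 2 = 2

Answer: 2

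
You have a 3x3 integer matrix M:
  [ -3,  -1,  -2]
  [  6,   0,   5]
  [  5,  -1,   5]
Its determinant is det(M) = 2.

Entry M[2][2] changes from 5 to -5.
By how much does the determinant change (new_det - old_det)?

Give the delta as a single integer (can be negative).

Answer: -60

Derivation:
Cofactor C_22 = 6
Entry delta = -5 - 5 = -10
Det delta = entry_delta * cofactor = -10 * 6 = -60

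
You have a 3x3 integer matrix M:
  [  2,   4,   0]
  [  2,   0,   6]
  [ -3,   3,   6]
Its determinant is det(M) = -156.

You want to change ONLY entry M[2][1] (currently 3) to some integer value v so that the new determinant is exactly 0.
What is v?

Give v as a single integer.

det is linear in entry M[2][1]: det = old_det + (v - 3) * C_21
Cofactor C_21 = -12
Want det = 0: -156 + (v - 3) * -12 = 0
  (v - 3) = 156 / -12 = -13
  v = 3 + (-13) = -10

Answer: -10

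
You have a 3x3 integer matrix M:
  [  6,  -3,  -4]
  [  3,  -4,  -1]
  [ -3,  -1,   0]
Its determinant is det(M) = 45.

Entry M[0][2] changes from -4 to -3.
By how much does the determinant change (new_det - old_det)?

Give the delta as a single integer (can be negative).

Answer: -15

Derivation:
Cofactor C_02 = -15
Entry delta = -3 - -4 = 1
Det delta = entry_delta * cofactor = 1 * -15 = -15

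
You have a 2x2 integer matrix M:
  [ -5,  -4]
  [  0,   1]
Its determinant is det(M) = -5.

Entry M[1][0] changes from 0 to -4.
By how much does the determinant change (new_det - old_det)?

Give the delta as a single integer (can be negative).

Cofactor C_10 = 4
Entry delta = -4 - 0 = -4
Det delta = entry_delta * cofactor = -4 * 4 = -16

Answer: -16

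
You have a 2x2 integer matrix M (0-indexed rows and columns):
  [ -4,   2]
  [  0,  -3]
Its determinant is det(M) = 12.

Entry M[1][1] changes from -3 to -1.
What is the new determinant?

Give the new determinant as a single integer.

Answer: 4

Derivation:
det is linear in row 1: changing M[1][1] by delta changes det by delta * cofactor(1,1).
Cofactor C_11 = (-1)^(1+1) * minor(1,1) = -4
Entry delta = -1 - -3 = 2
Det delta = 2 * -4 = -8
New det = 12 + -8 = 4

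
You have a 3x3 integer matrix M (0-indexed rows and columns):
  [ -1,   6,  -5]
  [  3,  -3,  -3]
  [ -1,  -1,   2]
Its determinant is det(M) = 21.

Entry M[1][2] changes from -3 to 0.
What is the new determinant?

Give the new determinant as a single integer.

Answer: 0

Derivation:
det is linear in row 1: changing M[1][2] by delta changes det by delta * cofactor(1,2).
Cofactor C_12 = (-1)^(1+2) * minor(1,2) = -7
Entry delta = 0 - -3 = 3
Det delta = 3 * -7 = -21
New det = 21 + -21 = 0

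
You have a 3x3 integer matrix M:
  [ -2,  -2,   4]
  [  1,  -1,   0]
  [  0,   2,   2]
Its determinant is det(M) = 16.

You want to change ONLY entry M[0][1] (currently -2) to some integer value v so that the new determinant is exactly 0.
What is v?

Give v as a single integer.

Answer: 6

Derivation:
det is linear in entry M[0][1]: det = old_det + (v - -2) * C_01
Cofactor C_01 = -2
Want det = 0: 16 + (v - -2) * -2 = 0
  (v - -2) = -16 / -2 = 8
  v = -2 + (8) = 6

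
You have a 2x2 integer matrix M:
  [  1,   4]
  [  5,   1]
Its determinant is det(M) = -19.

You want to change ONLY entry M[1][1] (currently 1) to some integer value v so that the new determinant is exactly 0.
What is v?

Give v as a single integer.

det is linear in entry M[1][1]: det = old_det + (v - 1) * C_11
Cofactor C_11 = 1
Want det = 0: -19 + (v - 1) * 1 = 0
  (v - 1) = 19 / 1 = 19
  v = 1 + (19) = 20

Answer: 20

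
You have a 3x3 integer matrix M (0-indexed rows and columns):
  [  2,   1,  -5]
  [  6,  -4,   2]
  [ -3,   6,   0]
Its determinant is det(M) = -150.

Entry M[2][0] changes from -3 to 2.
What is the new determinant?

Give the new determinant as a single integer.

det is linear in row 2: changing M[2][0] by delta changes det by delta * cofactor(2,0).
Cofactor C_20 = (-1)^(2+0) * minor(2,0) = -18
Entry delta = 2 - -3 = 5
Det delta = 5 * -18 = -90
New det = -150 + -90 = -240

Answer: -240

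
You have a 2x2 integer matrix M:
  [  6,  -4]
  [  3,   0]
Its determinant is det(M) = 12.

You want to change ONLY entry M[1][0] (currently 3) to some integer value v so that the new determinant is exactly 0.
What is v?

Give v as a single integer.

det is linear in entry M[1][0]: det = old_det + (v - 3) * C_10
Cofactor C_10 = 4
Want det = 0: 12 + (v - 3) * 4 = 0
  (v - 3) = -12 / 4 = -3
  v = 3 + (-3) = 0

Answer: 0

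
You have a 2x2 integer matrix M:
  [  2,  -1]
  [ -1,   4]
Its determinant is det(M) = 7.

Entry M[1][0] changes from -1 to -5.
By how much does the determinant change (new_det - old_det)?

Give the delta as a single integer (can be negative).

Answer: -4

Derivation:
Cofactor C_10 = 1
Entry delta = -5 - -1 = -4
Det delta = entry_delta * cofactor = -4 * 1 = -4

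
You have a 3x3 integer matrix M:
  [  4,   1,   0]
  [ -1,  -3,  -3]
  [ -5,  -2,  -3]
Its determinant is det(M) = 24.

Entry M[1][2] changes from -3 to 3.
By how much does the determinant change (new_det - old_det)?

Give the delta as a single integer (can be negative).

Answer: 18

Derivation:
Cofactor C_12 = 3
Entry delta = 3 - -3 = 6
Det delta = entry_delta * cofactor = 6 * 3 = 18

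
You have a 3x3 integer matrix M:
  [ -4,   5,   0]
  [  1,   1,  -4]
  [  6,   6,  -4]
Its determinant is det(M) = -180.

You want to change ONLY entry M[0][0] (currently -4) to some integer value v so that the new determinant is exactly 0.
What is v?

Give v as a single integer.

Answer: 5

Derivation:
det is linear in entry M[0][0]: det = old_det + (v - -4) * C_00
Cofactor C_00 = 20
Want det = 0: -180 + (v - -4) * 20 = 0
  (v - -4) = 180 / 20 = 9
  v = -4 + (9) = 5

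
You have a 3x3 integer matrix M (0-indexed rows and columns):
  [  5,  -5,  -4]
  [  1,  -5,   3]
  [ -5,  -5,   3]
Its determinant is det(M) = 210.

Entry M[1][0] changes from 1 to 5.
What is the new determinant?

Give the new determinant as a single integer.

Answer: 350

Derivation:
det is linear in row 1: changing M[1][0] by delta changes det by delta * cofactor(1,0).
Cofactor C_10 = (-1)^(1+0) * minor(1,0) = 35
Entry delta = 5 - 1 = 4
Det delta = 4 * 35 = 140
New det = 210 + 140 = 350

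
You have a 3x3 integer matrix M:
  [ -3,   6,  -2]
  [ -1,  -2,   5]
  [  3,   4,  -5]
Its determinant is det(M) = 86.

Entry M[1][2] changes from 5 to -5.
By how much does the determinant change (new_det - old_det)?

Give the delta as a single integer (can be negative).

Answer: -300

Derivation:
Cofactor C_12 = 30
Entry delta = -5 - 5 = -10
Det delta = entry_delta * cofactor = -10 * 30 = -300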